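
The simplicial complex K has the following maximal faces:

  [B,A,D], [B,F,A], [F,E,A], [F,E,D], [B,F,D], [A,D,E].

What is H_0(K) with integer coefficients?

H_0 = Z.

Order the vertices as A < B < D < E < F. Listing each simplex with vertices in this order, K has dimension 2 with simplices:

  0-simplices (5): A, B, D, E, F
  1-simplices (9): AB, AD, AE, AF, BD, BF, DE, DF, EF
  2-simplices (6): ABD, ABF, ADE, AEF, BDF, DEF

Hence C_0 ≅ Z^5, C_1 ≅ Z^9, C_2 ≅ Z^6.

Boundary ∂_1: C_1 → C_0 is given by ∂[p,q] = [q] − [p].
The resulting 5×9 matrix has rank 4, and its Smith normal form has invariant factors (1,1,1,1).

∂_2: C_2 → C_1 sends each 2-simplex [p,q,r] to [q,r] − [p,r] + [p,q]. For instance
  ∂BDF = DF − BF + BD,
  ∂ADE = DE − AE + AD.
As a 9×6 matrix over Z this has rank 5, with invariant factors (1,1,1,1,1).

Now H_k = ker ∂_k / im ∂_{k+1}, so:

  H_0: rank C_0 − rank ∂_1 = 5 − 4 = 1, and the invariant factors of ∂_1 are all 1, so H_0 ≅ Z.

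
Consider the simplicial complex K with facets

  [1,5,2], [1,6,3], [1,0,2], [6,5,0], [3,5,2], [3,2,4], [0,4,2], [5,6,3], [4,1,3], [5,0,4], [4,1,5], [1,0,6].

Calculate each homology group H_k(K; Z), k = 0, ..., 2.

H_0 ≅ Z,  H_1 ≅ Z/2,  H_2 = 0.

We work with the vertex ordering 0 < 1 < 2 < 3 < 4 < 5 < 6. The simplices of K, each written with vertices in increasing order, are:

  0-simplices (7): [0], [1], [2], [3], [4], [5], [6]
  1-simplices (18): [0,1], [0,2], [0,4], [0,5], [0,6], [1,2], [1,3], [1,4], [1,5], [1,6], [2,3], [2,4], [2,5], [3,4], [3,5], [3,6], [4,5], [5,6]
  2-simplices (12): [0,1,2], [0,1,6], [0,2,4], [0,4,5], [0,5,6], [1,2,5], [1,3,4], [1,3,6], [1,4,5], [2,3,4], [2,3,5], [3,5,6]

so the chain groups are C_0 ≅ Z^7, C_1 ≅ Z^18, C_2 ≅ Z^12.

∂_1: C_1 → C_0 is given by ∂[p,q] = [q] − [p]. For instance
  ∂[0,6] = [6] − [0].
As a 7×18 matrix over Z this has rank 6, with invariant factors (1,1,1,1,1,1).

∂_2: C_2 → C_1 sends each 2-simplex [p,q,r] to [q,r] − [p,r] + [p,q]. For instance
  ∂[0,1,2] = [1,2] − [0,2] + [0,1],
  ∂[2,3,4] = [3,4] − [2,4] + [2,3].
The 18×12 boundary matrix has rank 12 and Smith normal form diag(1,1,1,1,1,1,1,1,1,1,1,2).

Now H_k = ker ∂_k / im ∂_{k+1}, so:

  H_0: rank C_0 − rank ∂_1 = 7 − 6 = 1, and the invariant factors of ∂_1 are all 1, so H_0 = Z.
  H_1: rank ker ∂_1 − rank ∂_2 = (18 − 6) − 12 = 0, and ∂_2 has invariant factor 2 > 1, so H_1 = Z/2.
  H_2: rank ker ∂_2 − rank ∂_3 = (12 − 12) − 0 = 0, and there is no ∂_3, so H_2 = 0.

As a check, the Euler characteristic is 7 − 18 + 12 = 1, which agrees with 1 − 0 + 0 = 1.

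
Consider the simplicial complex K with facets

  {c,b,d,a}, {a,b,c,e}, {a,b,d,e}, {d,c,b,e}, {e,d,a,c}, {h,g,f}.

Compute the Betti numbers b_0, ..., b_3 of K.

Take the total order a < b < c < d < e < f < g < h on the vertex set. Then K (dimension 3) consists of the simplices:

  0-simplices (8): a, b, c, d, e, f, g, h
  1-simplices (13): ab, ac, ad, ae, bc, bd, be, cd, ce, de, fg, fh, gh
  2-simplices (11): abc, abd, abe, acd, ace, ade, bcd, bce, bde, cde, fgh
  3-simplices (5): abcd, abce, abde, acde, bcde

Hence C_0 ≅ Z^8, C_1 ≅ Z^13, C_2 ≅ Z^11, C_3 ≅ Z^5.

∂_1: C_1 → C_0 sends each edge [p,q] (with p < q) to q − p. For instance
  ∂fg = g − f.
The resulting 8×13 matrix has rank 6, and its Smith normal form has invariant factors (1,1,1,1,1,1).

∂_2: C_2 → C_1 maps a triangle to the signed sum of its edges. For instance
  ∂abc = bc − ac + ab,
  ∂bcd = cd − bd + bc.
The 13×11 boundary matrix has rank 7 and Smith normal form diag(1,1,1,1,1,1,1).

∂_3: C_3 → C_2 sends each 3-simplex σ to the alternating sum Σ_i (−1)^i (σ with its i-th vertex removed). For instance
  ∂acde = cde − ade + ace − acd,
  ∂abde = bde − ade + abe − abd.
The resulting 11×5 matrix has rank 4, and its Smith normal form has invariant factors (1,1,1,1).

From H_k ≅ ker(∂_k) / im(∂_{k+1}) we obtain:

  H_0: rank C_0 − rank ∂_1 = 8 − 6 = 2, and the invariant factors of ∂_1 are all 1, so H_0 ≅ Z^2.
  H_1: rank ker ∂_1 − rank ∂_2 = (13 − 6) − 7 = 0, and the invariant factors of ∂_2 are all 1, so H_1 ≅ 0.
  H_2: rank ker ∂_2 − rank ∂_3 = (11 − 7) − 4 = 0, and the invariant factors of ∂_3 are all 1, so H_2 ≅ 0.
  H_3: rank ker ∂_3 − rank ∂_4 = (5 − 4) − 0 = 1, and there is no ∂_4, so H_3 ≅ Z.

Hence the Betti numbers are b_0 = 2, b_1 = 0, b_2 = 0, b_3 = 1.

b_0 = 2, b_1 = 0, b_2 = 0, b_3 = 1.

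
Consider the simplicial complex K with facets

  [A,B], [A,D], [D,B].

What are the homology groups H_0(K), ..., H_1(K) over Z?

Order the vertices as A < B < D. Listing each simplex with vertices in this order, K has dimension 1 with simplices:

  0-simplices (3): A, B, D
  1-simplices (3): AB, AD, BD

so the chain groups are C_0 ≅ Z^3, C_1 ≅ Z^3.

The boundary map ∂_1: C_1 → C_0 is given by ∂[p,q] = [q] − [p].
This gives a 3×3 integer matrix of rank 2; reducing to Smith normal form yields diagonal entries (1,1).

Computing H_k = (kernel of ∂_k) / (image of ∂_{k+1}):

  H_0: rank C_0 − rank ∂_1 = 3 − 2 = 1, and the invariant factors of ∂_1 are all 1, so H_0 = Z.
  H_1: rank ker ∂_1 − rank ∂_2 = (3 − 2) − 0 = 1, and there is no ∂_2, so H_1 = Z.

H_0 = Z,  H_1 = Z.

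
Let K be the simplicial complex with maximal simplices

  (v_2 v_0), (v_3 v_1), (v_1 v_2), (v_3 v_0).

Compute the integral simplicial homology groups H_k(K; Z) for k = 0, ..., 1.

H_0 = Z,  H_1 = Z.

Take the total order v_0 < v_1 < v_2 < v_3 on the vertex set. Then K (dimension 1) consists of the simplices:

  0-simplices (4): [v_0], [v_1], [v_2], [v_3]
  1-simplices (4): [v_0,v_2], [v_0,v_3], [v_1,v_2], [v_1,v_3]

so the chain groups are C_0 ≅ Z^4, C_1 ≅ Z^4.

Boundary ∂_1: C_1 → C_0 sends each edge [p,q] (with p < q) to q − p.
As a 4×4 matrix over Z this has rank 3, with invariant factors (1,1,1).

From H_k ≅ ker(∂_k) / im(∂_{k+1}) we obtain:

  H_0: rank C_0 − rank ∂_1 = 4 − 3 = 1, and the invariant factors of ∂_1 are all 1, so H_0 = Z.
  H_1: rank ker ∂_1 − rank ∂_2 = (4 − 3) − 0 = 1, and there is no ∂_2, so H_1 = Z.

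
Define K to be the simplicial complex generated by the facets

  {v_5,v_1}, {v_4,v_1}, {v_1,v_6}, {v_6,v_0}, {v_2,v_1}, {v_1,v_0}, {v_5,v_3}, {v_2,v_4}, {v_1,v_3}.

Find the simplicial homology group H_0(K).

Order the vertices as v_0 < v_1 < v_2 < v_3 < v_4 < v_5 < v_6. Listing each simplex with vertices in this order, K has dimension 1 with simplices:

  0-simplices (7): [v_0], [v_1], [v_2], [v_3], [v_4], [v_5], [v_6]
  1-simplices (9): [v_0,v_1], [v_0,v_6], [v_1,v_2], [v_1,v_3], [v_1,v_4], [v_1,v_5], [v_1,v_6], [v_2,v_4], [v_3,v_5]

so the chain groups are C_0 ≅ Z^7, C_1 ≅ Z^9.

Boundary ∂_1: C_1 → C_0 maps an edge to its endpoints' difference, ∂[p,q] = q − p. For instance
  ∂[v_0,v_6] = [v_6] − [v_0].
This gives a 7×9 integer matrix of rank 6; reducing to Smith normal form yields diagonal entries (1,1,1,1,1,1).

Now H_k = ker ∂_k / im ∂_{k+1}, so:

  H_0: rank C_0 − rank ∂_1 = 7 − 6 = 1, and the invariant factors of ∂_1 are all 1, so H_0 = Z.

H_0 = Z.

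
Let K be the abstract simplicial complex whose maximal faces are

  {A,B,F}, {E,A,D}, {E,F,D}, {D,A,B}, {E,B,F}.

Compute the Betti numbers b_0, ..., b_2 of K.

Take the total order A < B < D < E < F on the vertex set. Then K (dimension 2) consists of the simplices:

  0-simplices (5): A, B, D, E, F
  1-simplices (10): AB, AD, AE, AF, BD, BE, BF, DE, DF, EF
  2-simplices (5): ABD, ABF, ADE, BEF, DEF

giving chain groups C_0 ≅ Z^5, C_1 ≅ Z^10, C_2 ≅ Z^5.

Boundary ∂_1: C_1 → C_0 sends each edge [p,q] (with p < q) to q − p. For instance
  ∂EF = F − E.
As a 5×10 matrix over Z this has rank 4, with invariant factors (1,1,1,1).

Boundary ∂_2: C_2 → C_1 acts by ∂[p,q,r] = [q,r] − [p,r] + [p,q]. For instance
  ∂ABF = BF − AF + AB,
  ∂ADE = DE − AE + AD.
The 10×5 boundary matrix has rank 5 and Smith normal form diag(1,1,1,1,1).

Computing H_k = (kernel of ∂_k) / (image of ∂_{k+1}):

  H_0: rank C_0 − rank ∂_1 = 5 − 4 = 1, and the invariant factors of ∂_1 are all 1, so H_0 = Z.
  H_1: rank ker ∂_1 − rank ∂_2 = (10 − 4) − 5 = 1, and the invariant factors of ∂_2 are all 1, so H_1 = Z.
  H_2: rank ker ∂_2 − rank ∂_3 = (5 − 5) − 0 = 0, and there is no ∂_3, so H_2 = 0.

As a check, the Euler characteristic is 5 − 10 + 5 = 0, which agrees with 1 − 1 + 0 = 0.

Hence the Betti numbers are b_0 = 1, b_1 = 1, b_2 = 0.

b_0 = 1, b_1 = 1, b_2 = 0.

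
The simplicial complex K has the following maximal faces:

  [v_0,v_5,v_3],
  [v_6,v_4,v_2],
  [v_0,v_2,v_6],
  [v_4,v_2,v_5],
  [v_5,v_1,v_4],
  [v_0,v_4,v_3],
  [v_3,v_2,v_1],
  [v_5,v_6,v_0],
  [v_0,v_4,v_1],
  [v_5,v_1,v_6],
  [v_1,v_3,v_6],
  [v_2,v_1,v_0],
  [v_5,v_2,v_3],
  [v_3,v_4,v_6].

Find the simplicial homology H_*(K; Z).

Order the vertices as v_0 < v_1 < v_2 < v_3 < v_4 < v_5 < v_6. Listing each simplex with vertices in this order, K has dimension 2 with simplices:

  0-simplices (7): [v_0], [v_1], [v_2], [v_3], [v_4], [v_5], [v_6]
  1-simplices (21): (21 of them)
  2-simplices (14): (14 of them)

Hence C_0 ≅ Z^7, C_1 ≅ Z^21, C_2 ≅ Z^14.

The boundary map ∂_1: C_1 → C_0 sends each edge [p,q] (with p < q) to q − p. For instance
  ∂[v_2,v_4] = [v_4] − [v_2].
The 7×21 boundary matrix has rank 6 and Smith normal form diag(1,1,1,1,1,1).

Boundary ∂_2: C_2 → C_1 acts by ∂[p,q,r] = [q,r] − [p,r] + [p,q]. For instance
  ∂[v_3,v_4,v_6] = [v_4,v_6] − [v_3,v_6] + [v_3,v_4],
  ∂[v_0,v_1,v_2] = [v_1,v_2] − [v_0,v_2] + [v_0,v_1].
This gives a 21×14 integer matrix of rank 13; reducing to Smith normal form yields diagonal entries (1,1,1,1,1,1,1,1,1,1,1,1,1).

Reading off H_k = ker ∂_k / im ∂_{k+1}:

  H_0: rank C_0 − rank ∂_1 = 7 − 6 = 1, and the invariant factors of ∂_1 are all 1, so H_0 ≅ Z.
  H_1: rank ker ∂_1 − rank ∂_2 = (21 − 6) − 13 = 2, and the invariant factors of ∂_2 are all 1, so H_1 ≅ Z^2.
  H_2: rank ker ∂_2 − rank ∂_3 = (14 − 13) − 0 = 1, and there is no ∂_3, so H_2 ≅ Z.

As a check, the Euler characteristic is 7 − 21 + 14 = 0, which agrees with 1 − 2 + 1 = 0.
(K is a triangulation of the torus T^2.)

H_0 = Z,  H_1 = Z^2,  H_2 = Z.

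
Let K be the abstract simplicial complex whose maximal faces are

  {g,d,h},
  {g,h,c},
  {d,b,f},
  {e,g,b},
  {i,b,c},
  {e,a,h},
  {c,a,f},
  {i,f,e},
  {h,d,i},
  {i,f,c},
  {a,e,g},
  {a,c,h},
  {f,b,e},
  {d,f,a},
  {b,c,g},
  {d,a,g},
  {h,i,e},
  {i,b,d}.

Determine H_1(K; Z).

Take the total order a < b < c < d < e < f < g < h < i on the vertex set. Then K (dimension 2) consists of the simplices:

  0-simplices (9): a, b, c, d, e, f, g, h, i
  1-simplices (27): ac, ad, ae, af, ag, ah, bc, bd, be, bf, bg, bi, cf, cg, ch, ci, df, dg, dh, di, ef, eg, eh, ei, fi, gh, hi
  2-simplices (18): acf, ach, adf, adg, aeg, aeh, bcg, bci, bdf, bdi, bef, beg, cfi, cgh, dgh, dhi, efi, ehi

so the chain groups are C_0 ≅ Z^9, C_1 ≅ Z^27, C_2 ≅ Z^18.

The boundary map ∂_1: C_1 → C_0 maps an edge to its endpoints' difference, ∂[p,q] = q − p.
As a 9×27 matrix over Z this has rank 8, with invariant factors (1,1,1,1,1,1,1,1).

∂_2: C_2 → C_1 acts by ∂[p,q,r] = [q,r] − [p,r] + [p,q]. For instance
  ∂cgh = gh − ch + cg,
  ∂dgh = gh − dh + dg.
As a 27×18 matrix over Z this has rank 18, with invariant factors (1,1,1,1,1,1,1,1,1,1,1,1,1,1,1,1,1,2).

Computing H_k = (kernel of ∂_k) / (image of ∂_{k+1}):

  H_1: rank ker ∂_1 − rank ∂_2 = (27 − 8) − 18 = 1, and ∂_2 has invariant factor 2 > 1, so H_1 = Z ⊕ Z/2.

H_1 = Z ⊕ Z/2.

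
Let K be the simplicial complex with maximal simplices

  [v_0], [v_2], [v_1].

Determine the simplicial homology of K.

H_0 ≅ Z^3.

Order the vertices as v_0 < v_1 < v_2. Listing each simplex with vertices in this order, K has dimension 0 with simplices:

  0-simplices (3): [v_0], [v_1], [v_2]

so the chain groups are C_0 ≅ Z^3.

From H_k ≅ ker(∂_k) / im(∂_{k+1}) we obtain:

  H_0: rank C_0 − rank ∂_1 = 3 − 0 = 3, and there is no ∂_1, so H_0 = Z^3.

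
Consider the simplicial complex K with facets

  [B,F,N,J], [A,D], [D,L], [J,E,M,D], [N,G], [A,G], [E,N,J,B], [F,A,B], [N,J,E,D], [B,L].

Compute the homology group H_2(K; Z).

H_2 ≅ 0.

Fix the vertex order A < B < D < E < F < G < J < L < M < N and write every simplex with vertices in increasing order. Then dim K = 3 and the simplices of K are:

  0-simplices (10): A, B, D, E, F, G, J, L, M, N
  1-simplices (22): AB, AD, AF, AG, BE, BF, BJ, BL, BN, DE, DJ, DL, DM, DN, EJ, EM, EN, FJ, FN, GN, JM, JN
  2-simplices (14): ABF, BEJ, BEN, BFJ, BFN, BJN, DEJ, DEM, DEN, DJM, DJN, EJM, EJN, FJN
  3-simplices (4): BEJN, BFJN, DEJM, DEJN

giving chain groups C_0 ≅ Z^10, C_1 ≅ Z^22, C_2 ≅ Z^14, C_3 ≅ Z^4.

Boundary ∂_1: C_1 → C_0 is given by ∂[p,q] = [q] − [p].
The resulting 10×22 matrix has rank 9, and its Smith normal form has invariant factors (1,1,1,1,1,1,1,1,1).

∂_2: C_2 → C_1 maps a triangle to the signed sum of its edges. For instance
  ∂EJM = JM − EM + EJ,
  ∂BEJ = EJ − BJ + BE.
This gives a 22×14 integer matrix of rank 10; reducing to Smith normal form yields diagonal entries (1,1,1,1,1,1,1,1,1,1).

∂_3: C_3 → C_2 sends each 3-simplex σ to the alternating sum Σ_i (−1)^i (σ with its i-th vertex removed). For instance
  ∂DEJM = EJM − DJM + DEM − DEJ,
  ∂BEJN = EJN − BJN + BEN − BEJ.
This gives a 14×4 integer matrix of rank 4; reducing to Smith normal form yields diagonal entries (1,1,1,1).

Reading off H_k = ker ∂_k / im ∂_{k+1}:

  H_2: rank ker ∂_2 − rank ∂_3 = (14 − 10) − 4 = 0, and the invariant factors of ∂_3 are all 1, so H_2 ≅ 0.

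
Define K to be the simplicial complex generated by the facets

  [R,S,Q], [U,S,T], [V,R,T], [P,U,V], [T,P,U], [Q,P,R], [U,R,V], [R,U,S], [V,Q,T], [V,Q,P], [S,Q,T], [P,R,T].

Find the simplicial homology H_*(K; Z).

Order the vertices as P < Q < R < S < T < U < V. Listing each simplex with vertices in this order, K has dimension 2 with simplices:

  0-simplices (7): P, Q, R, S, T, U, V
  1-simplices (18): PQ, PR, PT, PU, PV, QR, QS, QT, QV, RS, RT, RU, RV, ST, SU, TU, TV, UV
  2-simplices (12): PQR, PQV, PRT, PTU, PUV, QRS, QST, QTV, RSU, RTV, RUV, STU

Hence C_0 ≅ Z^7, C_1 ≅ Z^18, C_2 ≅ Z^12.

The boundary map ∂_1: C_1 → C_0 maps an edge to its endpoints' difference, ∂[p,q] = q − p.
The 7×18 boundary matrix has rank 6 and Smith normal form diag(1,1,1,1,1,1).

∂_2: C_2 → C_1 sends each 2-simplex [p,q,r] to [q,r] − [p,r] + [p,q]. For instance
  ∂QTV = TV − QV + QT,
  ∂QST = ST − QT + QS.
The resulting 18×12 matrix has rank 12, and its Smith normal form has invariant factors (1,1,1,1,1,1,1,1,1,1,1,2).

Reading off H_k = ker ∂_k / im ∂_{k+1}:

  H_0: rank C_0 − rank ∂_1 = 7 − 6 = 1, and the invariant factors of ∂_1 are all 1, so H_0 ≅ Z.
  H_1: rank ker ∂_1 − rank ∂_2 = (18 − 6) − 12 = 0, and ∂_2 has invariant factor 2 > 1, so H_1 ≅ Z/2.
  H_2: rank ker ∂_2 − rank ∂_3 = (12 − 12) − 0 = 0, and there is no ∂_3, so H_2 ≅ 0.

(K is a triangulation of the real projective plane RP^2.)

H_0 = Z,  H_1 = Z/2,  H_2 = 0.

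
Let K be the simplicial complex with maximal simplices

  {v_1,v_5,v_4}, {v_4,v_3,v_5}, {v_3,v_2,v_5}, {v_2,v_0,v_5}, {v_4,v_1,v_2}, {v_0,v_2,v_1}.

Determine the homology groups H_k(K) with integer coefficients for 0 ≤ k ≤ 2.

Fix the vertex order v_0 < v_1 < v_2 < v_3 < v_4 < v_5 and write every simplex with vertices in increasing order. Then dim K = 2 and the simplices of K are:

  0-simplices (6): [v_0], [v_1], [v_2], [v_3], [v_4], [v_5]
  1-simplices (12): [v_0,v_1], [v_0,v_2], [v_0,v_5], [v_1,v_2], [v_1,v_4], [v_1,v_5], [v_2,v_3], [v_2,v_4], [v_2,v_5], [v_3,v_4], [v_3,v_5], [v_4,v_5]
  2-simplices (6): [v_0,v_1,v_2], [v_0,v_2,v_5], [v_1,v_2,v_4], [v_1,v_4,v_5], [v_2,v_3,v_5], [v_3,v_4,v_5]

so the chain groups are C_0 ≅ Z^6, C_1 ≅ Z^12, C_2 ≅ Z^6.

Boundary ∂_1: C_1 → C_0 maps an edge to its endpoints' difference, ∂[p,q] = q − p. For instance
  ∂[v_0,v_5] = [v_5] − [v_0].
The 6×12 boundary matrix has rank 5 and Smith normal form diag(1,1,1,1,1).

The boundary map ∂_2: C_2 → C_1 sends each 2-simplex [p,q,r] to [q,r] − [p,r] + [p,q]. For instance
  ∂[v_0,v_1,v_2] = [v_1,v_2] − [v_0,v_2] + [v_0,v_1],
  ∂[v_1,v_2,v_4] = [v_2,v_4] − [v_1,v_4] + [v_1,v_2].
The 12×6 boundary matrix has rank 6 and Smith normal form diag(1,1,1,1,1,1).

From H_k ≅ ker(∂_k) / im(∂_{k+1}) we obtain:

  H_0: rank C_0 − rank ∂_1 = 6 − 5 = 1, and the invariant factors of ∂_1 are all 1, so H_0 = Z.
  H_1: rank ker ∂_1 − rank ∂_2 = (12 − 5) − 6 = 1, and the invariant factors of ∂_2 are all 1, so H_1 = Z.
  H_2: rank ker ∂_2 − rank ∂_3 = (6 − 6) − 0 = 0, and there is no ∂_3, so H_2 = 0.

(K is a triangulation of the cylinder S^1 x I.)

H_0 = Z,  H_1 = Z,  H_2 = 0.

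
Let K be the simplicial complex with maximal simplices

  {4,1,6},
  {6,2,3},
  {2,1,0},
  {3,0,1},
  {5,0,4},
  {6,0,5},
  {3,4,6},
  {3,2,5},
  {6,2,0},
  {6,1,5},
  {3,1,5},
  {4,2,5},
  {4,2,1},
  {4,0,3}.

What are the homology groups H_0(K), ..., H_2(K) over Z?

H_0 ≅ Z,  H_1 ≅ Z^2,  H_2 ≅ Z.

Fix the vertex order 0 < 1 < 2 < 3 < 4 < 5 < 6 and write every simplex with vertices in increasing order. Then dim K = 2 and the simplices of K are:

  0-simplices (7): [0], [1], [2], [3], [4], [5], [6]
  1-simplices (21): [0,1], [0,2], [0,3], [0,4], [0,5], [0,6], [1,2], [1,3], [1,4], [1,5], [1,6], [2,3], [2,4], [2,5], [2,6], [3,4], [3,5], [3,6], [4,5], [4,6], [5,6]
  2-simplices (14): [0,1,2], [0,1,3], [0,2,6], [0,3,4], [0,4,5], [0,5,6], [1,2,4], [1,3,5], [1,4,6], [1,5,6], [2,3,5], [2,3,6], [2,4,5], [3,4,6]

giving chain groups C_0 ≅ Z^7, C_1 ≅ Z^21, C_2 ≅ Z^14.

∂_1: C_1 → C_0 sends each edge [p,q] (with p < q) to q − p.
The 7×21 boundary matrix has rank 6 and Smith normal form diag(1,1,1,1,1,1).

∂_2: C_2 → C_1 sends each 2-simplex [p,q,r] to [q,r] − [p,r] + [p,q]. For instance
  ∂[0,4,5] = [4,5] − [0,5] + [0,4],
  ∂[1,5,6] = [5,6] − [1,6] + [1,5].
The resulting 21×14 matrix has rank 13, and its Smith normal form has invariant factors (1,1,1,1,1,1,1,1,1,1,1,1,1).

Computing H_k = (kernel of ∂_k) / (image of ∂_{k+1}):

  H_0: rank C_0 − rank ∂_1 = 7 − 6 = 1, and the invariant factors of ∂_1 are all 1, so H_0 ≅ Z.
  H_1: rank ker ∂_1 − rank ∂_2 = (21 − 6) − 13 = 2, and the invariant factors of ∂_2 are all 1, so H_1 ≅ Z^2.
  H_2: rank ker ∂_2 − rank ∂_3 = (14 − 13) − 0 = 1, and there is no ∂_3, so H_2 ≅ Z.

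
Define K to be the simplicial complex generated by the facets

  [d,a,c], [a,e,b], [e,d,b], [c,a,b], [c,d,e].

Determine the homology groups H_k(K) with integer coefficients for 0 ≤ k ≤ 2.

H_0 = Z,  H_1 = Z,  H_2 = 0.

Order the vertices as a < b < c < d < e. Listing each simplex with vertices in this order, K has dimension 2 with simplices:

  0-simplices (5): a, b, c, d, e
  1-simplices (10): ab, ac, ad, ae, bc, bd, be, cd, ce, de
  2-simplices (5): abc, abe, acd, bde, cde

giving chain groups C_0 ≅ Z^5, C_1 ≅ Z^10, C_2 ≅ Z^5.

∂_1: C_1 → C_0 is given by ∂[p,q] = [q] − [p]. For instance
  ∂be = e − b.
The resulting 5×10 matrix has rank 4, and its Smith normal form has invariant factors (1,1,1,1).

The boundary map ∂_2: C_2 → C_1 acts by ∂[p,q,r] = [q,r] − [p,r] + [p,q]. For instance
  ∂cde = de − ce + cd,
  ∂bde = de − be + bd.
The 10×5 boundary matrix has rank 5 and Smith normal form diag(1,1,1,1,1).

Reading off H_k = ker ∂_k / im ∂_{k+1}:

  H_0: rank C_0 − rank ∂_1 = 5 − 4 = 1, and the invariant factors of ∂_1 are all 1, so H_0 ≅ Z.
  H_1: rank ker ∂_1 − rank ∂_2 = (10 − 4) − 5 = 1, and the invariant factors of ∂_2 are all 1, so H_1 ≅ Z.
  H_2: rank ker ∂_2 − rank ∂_3 = (5 − 5) − 0 = 0, and there is no ∂_3, so H_2 ≅ 0.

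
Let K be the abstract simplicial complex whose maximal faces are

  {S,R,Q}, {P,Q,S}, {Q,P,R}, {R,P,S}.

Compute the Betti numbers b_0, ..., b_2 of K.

Order the vertices as P < Q < R < S. Listing each simplex with vertices in this order, K has dimension 2 with simplices:

  0-simplices (4): P, Q, R, S
  1-simplices (6): PQ, PR, PS, QR, QS, RS
  2-simplices (4): PQR, PQS, PRS, QRS

giving chain groups C_0 ≅ Z^4, C_1 ≅ Z^6, C_2 ≅ Z^4.

The boundary map ∂_1: C_1 → C_0 sends each edge [p,q] (with p < q) to q − p.
As a 4×6 matrix over Z this has rank 3, with invariant factors (1,1,1).

The boundary map ∂_2: C_2 → C_1 acts by ∂[p,q,r] = [q,r] − [p,r] + [p,q]. For instance
  ∂PQR = QR − PR + PQ,
  ∂PRS = RS − PS + PR.
The resulting 6×4 matrix has rank 3, and its Smith normal form has invariant factors (1,1,1).

Now H_k = ker ∂_k / im ∂_{k+1}, so:

  H_0: rank C_0 − rank ∂_1 = 4 − 3 = 1, and the invariant factors of ∂_1 are all 1, so H_0 ≅ Z.
  H_1: rank ker ∂_1 − rank ∂_2 = (6 − 3) − 3 = 0, and the invariant factors of ∂_2 are all 1, so H_1 ≅ 0.
  H_2: rank ker ∂_2 − rank ∂_3 = (4 − 3) − 0 = 1, and there is no ∂_3, so H_2 ≅ Z.

As a check, the Euler characteristic is 4 − 6 + 4 = 2, which agrees with 1 − 0 + 1 = 2.
(K is a triangulation of the 2-sphere S^2.)

Hence the Betti numbers are b_0 = 1, b_1 = 0, b_2 = 1.

b_0 = 1, b_1 = 0, b_2 = 1.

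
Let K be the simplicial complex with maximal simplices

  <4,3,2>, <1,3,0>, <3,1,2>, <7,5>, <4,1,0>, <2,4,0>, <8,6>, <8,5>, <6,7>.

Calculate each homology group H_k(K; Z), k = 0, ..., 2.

H_0 ≅ Z^2,  H_1 ≅ Z^2,  H_2 = 0.

Take the total order 0 < 1 < 2 < 3 < 4 < 5 < 6 < 7 < 8 on the vertex set. Then K (dimension 2) consists of the simplices:

  0-simplices (9): [0], [1], [2], [3], [4], [5], [6], [7], [8]
  1-simplices (14): [0,1], [0,2], [0,3], [0,4], [1,2], [1,3], [1,4], [2,3], [2,4], [3,4], [5,7], [5,8], [6,7], [6,8]
  2-simplices (5): [0,1,3], [0,1,4], [0,2,4], [1,2,3], [2,3,4]

so the chain groups are C_0 ≅ Z^9, C_1 ≅ Z^14, C_2 ≅ Z^5.

∂_1: C_1 → C_0 sends each edge [p,q] (with p < q) to q − p. For instance
  ∂[0,2] = [2] − [0].
As a 9×14 matrix over Z this has rank 7, with invariant factors (1,1,1,1,1,1,1).

Boundary ∂_2: C_2 → C_1 maps a triangle to the signed sum of its edges. For instance
  ∂[1,2,3] = [2,3] − [1,3] + [1,2],
  ∂[0,2,4] = [2,4] − [0,4] + [0,2].
The resulting 14×5 matrix has rank 5, and its Smith normal form has invariant factors (1,1,1,1,1).

Reading off H_k = ker ∂_k / im ∂_{k+1}:

  H_0: rank C_0 − rank ∂_1 = 9 − 7 = 2, and the invariant factors of ∂_1 are all 1, so H_0 ≅ Z^2.
  H_1: rank ker ∂_1 − rank ∂_2 = (14 − 7) − 5 = 2, and the invariant factors of ∂_2 are all 1, so H_1 ≅ Z^2.
  H_2: rank ker ∂_2 − rank ∂_3 = (5 − 5) − 0 = 0, and there is no ∂_3, so H_2 ≅ 0.

(K is a triangulation of the disjoint union of the circle S^1 and the Möbius band.)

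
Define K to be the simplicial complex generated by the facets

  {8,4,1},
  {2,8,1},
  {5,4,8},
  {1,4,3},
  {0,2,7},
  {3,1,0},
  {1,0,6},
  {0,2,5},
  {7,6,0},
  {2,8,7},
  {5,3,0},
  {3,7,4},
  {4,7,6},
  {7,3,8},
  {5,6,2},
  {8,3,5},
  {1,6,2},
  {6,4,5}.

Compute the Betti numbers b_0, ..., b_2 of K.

b_0 = 1, b_1 = 1, b_2 = 0.

We work with the vertex ordering 0 < 1 < 2 < 3 < 4 < 5 < 6 < 7 < 8. The simplices of K, each written with vertices in increasing order, are:

  0-simplices (9): [0], [1], [2], [3], [4], [5], [6], [7], [8]
  1-simplices (27): (27 of them)
  2-simplices (18): [0,1,3], [0,1,6], [0,2,5], [0,2,7], [0,3,5], [0,6,7], [1,2,6], [1,2,8], [1,3,4], [1,4,8], [2,5,6], [2,7,8], [3,4,7], [3,5,8], [3,7,8], [4,5,6], [4,5,8], [4,6,7]

so the chain groups are C_0 ≅ Z^9, C_1 ≅ Z^27, C_2 ≅ Z^18.

Boundary ∂_1: C_1 → C_0 is given by ∂[p,q] = [q] − [p]. For instance
  ∂[0,5] = [5] − [0].
The resulting 9×27 matrix has rank 8, and its Smith normal form has invariant factors (1,1,1,1,1,1,1,1).

Boundary ∂_2: C_2 → C_1 sends each 2-simplex [p,q,r] to [q,r] − [p,r] + [p,q]. For instance
  ∂[0,1,3] = [1,3] − [0,3] + [0,1],
  ∂[1,4,8] = [4,8] − [1,8] + [1,4].
This gives a 27×18 integer matrix of rank 18; reducing to Smith normal form yields diagonal entries (1,1,1,1,1,1,1,1,1,1,1,1,1,1,1,1,1,2).

Reading off H_k = ker ∂_k / im ∂_{k+1}:

  H_0: rank C_0 − rank ∂_1 = 9 − 8 = 1, and the invariant factors of ∂_1 are all 1, so H_0 = Z.
  H_1: rank ker ∂_1 − rank ∂_2 = (27 − 8) − 18 = 1, and ∂_2 has invariant factor 2 > 1, so H_1 = Z × Z/2.
  H_2: rank ker ∂_2 − rank ∂_3 = (18 − 18) − 0 = 0, and there is no ∂_3, so H_2 = 0.

(K is a triangulation of the Klein bottle.)

Hence the Betti numbers are b_0 = 1, b_1 = 1, b_2 = 0.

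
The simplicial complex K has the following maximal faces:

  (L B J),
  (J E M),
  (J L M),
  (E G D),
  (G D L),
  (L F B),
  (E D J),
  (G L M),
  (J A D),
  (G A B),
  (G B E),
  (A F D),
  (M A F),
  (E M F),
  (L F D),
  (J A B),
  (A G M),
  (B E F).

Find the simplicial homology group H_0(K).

Order the vertices as A < B < D < E < F < G < J < L < M. Listing each simplex with vertices in this order, K has dimension 2 with simplices:

  0-simplices (9): A, B, D, E, F, G, J, L, M
  1-simplices (27): AB, AD, AF, AG, AJ, AM, BE, BF, BG, BJ, BL, DE, DF, DG, DJ, DL, EF, EG, EJ, EM, FL, FM, GL, GM, JL, JM, LM
  2-simplices (18): ABG, ABJ, ADF, ADJ, AFM, AGM, BEF, BEG, BFL, BJL, DEG, DEJ, DFL, DGL, EFM, EJM, GLM, JLM

giving chain groups C_0 ≅ Z^9, C_1 ≅ Z^27, C_2 ≅ Z^18.

Boundary ∂_1: C_1 → C_0 maps an edge to its endpoints' difference, ∂[p,q] = q − p. For instance
  ∂AF = F − A.
As a 9×27 matrix over Z this has rank 8, with invariant factors (1,1,1,1,1,1,1,1).

The boundary map ∂_2: C_2 → C_1 maps a triangle to the signed sum of its edges. For instance
  ∂GLM = LM − GM + GL,
  ∂DGL = GL − DL + DG.
The resulting 27×18 matrix has rank 17, and its Smith normal form has invariant factors (1,1,1,1,1,1,1,1,1,1,1,1,1,1,1,1,1).

From H_k ≅ ker(∂_k) / im(∂_{k+1}) we obtain:

  H_0: rank C_0 − rank ∂_1 = 9 − 8 = 1, and the invariant factors of ∂_1 are all 1, so H_0 = Z.

(K is a triangulation of the torus T^2.)

H_0 ≅ Z.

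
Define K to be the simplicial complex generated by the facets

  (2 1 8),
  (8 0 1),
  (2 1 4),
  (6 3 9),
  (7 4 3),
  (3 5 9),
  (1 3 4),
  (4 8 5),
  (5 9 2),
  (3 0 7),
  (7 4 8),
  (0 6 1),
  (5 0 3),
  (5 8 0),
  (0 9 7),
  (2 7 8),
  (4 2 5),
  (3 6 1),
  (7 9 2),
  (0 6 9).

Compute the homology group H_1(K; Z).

Order the vertices as 0 < 1 < 2 < 3 < 4 < 5 < 6 < 7 < 8 < 9. Listing each simplex with vertices in this order, K has dimension 2 with simplices:

  0-simplices (10): [0], [1], [2], [3], [4], [5], [6], [7], [8], [9]
  1-simplices (30): (30 of them)
  2-simplices (20): (20 of them)

so the chain groups are C_0 ≅ Z^10, C_1 ≅ Z^30, C_2 ≅ Z^20.

The boundary map ∂_1: C_1 → C_0 maps an edge to its endpoints' difference, ∂[p,q] = q − p. For instance
  ∂[5,8] = [8] − [5].
The resulting 10×30 matrix has rank 9, and its Smith normal form has invariant factors (1,1,1,1,1,1,1,1,1).

Boundary ∂_2: C_2 → C_1 maps a triangle to the signed sum of its edges. For instance
  ∂[0,1,8] = [1,8] − [0,8] + [0,1],
  ∂[1,2,8] = [2,8] − [1,8] + [1,2].
The resulting 30×20 matrix has rank 20, and its Smith normal form has invariant factors (1,1,1,1,1,1,1,1,1,1,1,1,1,1,1,1,1,1,1,2).

Now H_k = ker ∂_k / im ∂_{k+1}, so:

  H_1: rank ker ∂_1 − rank ∂_2 = (30 − 9) − 20 = 1, and ∂_2 has invariant factor 2 > 1, so H_1 ≅ Z × Z/2.

H_1 = Z × Z/2.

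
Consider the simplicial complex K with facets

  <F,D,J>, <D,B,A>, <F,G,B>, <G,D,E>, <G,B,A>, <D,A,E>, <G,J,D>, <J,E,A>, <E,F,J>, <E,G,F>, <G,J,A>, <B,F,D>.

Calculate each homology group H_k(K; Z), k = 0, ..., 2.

H_0 ≅ Z,  H_1 ≅ Z/2Z,  H_2 = 0.

K has 7 vertices, 18 edges, 12 triangles.
rank ∂_0 = 0, rank ∂_1 = 6 ⇒ b_0 = 7 − 0 − 6 = 1; all invariant factors of ∂_1 are 1 so no torsion. So H_0 ≅ Z.
rank ∂_1 = 6, rank ∂_2 = 12 ⇒ b_1 = 18 − 6 − 12 = 0; ∂_2 has invariant factor(s) [2] giving torsion. So H_1 ≅ Z/2Z.
rank ∂_2 = 12, rank ∂_3 = 0 ⇒ b_2 = 12 − 12 − 0 = 0. So H_2 ≅ 0.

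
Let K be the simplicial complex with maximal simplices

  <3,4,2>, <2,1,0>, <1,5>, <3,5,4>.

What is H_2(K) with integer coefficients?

H_2 = 0.

Take the total order 0 < 1 < 2 < 3 < 4 < 5 on the vertex set. Then K (dimension 2) consists of the simplices:

  0-simplices (6): [0], [1], [2], [3], [4], [5]
  1-simplices (9): [0,1], [0,2], [1,2], [1,5], [2,3], [2,4], [3,4], [3,5], [4,5]
  2-simplices (3): [0,1,2], [2,3,4], [3,4,5]

giving chain groups C_0 ≅ Z^6, C_1 ≅ Z^9, C_2 ≅ Z^3.

Boundary ∂_1: C_1 → C_0 is given by ∂[p,q] = [q] − [p]. For instance
  ∂[0,1] = [1] − [0].
The resulting 6×9 matrix has rank 5, and its Smith normal form has invariant factors (1,1,1,1,1).

The boundary map ∂_2: C_2 → C_1 sends each 2-simplex [p,q,r] to [q,r] − [p,r] + [p,q]. For instance
  ∂[3,4,5] = [4,5] − [3,5] + [3,4],
  ∂[2,3,4] = [3,4] − [2,4] + [2,3].
This gives a 9×3 integer matrix of rank 3; reducing to Smith normal form yields diagonal entries (1,1,1).

Reading off H_k = ker ∂_k / im ∂_{k+1}:

  H_2: rank ker ∂_2 − rank ∂_3 = (3 − 3) − 0 = 0, and there is no ∂_3, so H_2 = 0.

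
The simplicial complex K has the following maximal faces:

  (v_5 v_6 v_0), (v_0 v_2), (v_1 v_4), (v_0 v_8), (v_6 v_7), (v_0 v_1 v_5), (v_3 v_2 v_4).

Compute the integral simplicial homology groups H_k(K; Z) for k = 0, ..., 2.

Order the vertices as v_0 < v_1 < v_2 < v_3 < v_4 < v_5 < v_6 < v_7 < v_8. Listing each simplex with vertices in this order, K has dimension 2 with simplices:

  0-simplices (9): [v_0], [v_1], [v_2], [v_3], [v_4], [v_5], [v_6], [v_7], [v_8]
  1-simplices (12): [v_0,v_1], [v_0,v_2], [v_0,v_5], [v_0,v_6], [v_0,v_8], [v_1,v_4], [v_1,v_5], [v_2,v_3], [v_2,v_4], [v_3,v_4], [v_5,v_6], [v_6,v_7]
  2-simplices (3): [v_0,v_1,v_5], [v_0,v_5,v_6], [v_2,v_3,v_4]

Hence C_0 ≅ Z^9, C_1 ≅ Z^12, C_2 ≅ Z^3.

The boundary map ∂_1: C_1 → C_0 sends each edge [p,q] (with p < q) to q − p. For instance
  ∂[v_2,v_3] = [v_3] − [v_2].
The 9×12 boundary matrix has rank 8 and Smith normal form diag(1,1,1,1,1,1,1,1).

The boundary map ∂_2: C_2 → C_1 acts by ∂[p,q,r] = [q,r] − [p,r] + [p,q]. For instance
  ∂[v_0,v_1,v_5] = [v_1,v_5] − [v_0,v_5] + [v_0,v_1],
  ∂[v_2,v_3,v_4] = [v_3,v_4] − [v_2,v_4] + [v_2,v_3].
The 12×3 boundary matrix has rank 3 and Smith normal form diag(1,1,1).

Computing H_k = (kernel of ∂_k) / (image of ∂_{k+1}):

  H_0: rank C_0 − rank ∂_1 = 9 − 8 = 1, and the invariant factors of ∂_1 are all 1, so H_0 = Z.
  H_1: rank ker ∂_1 − rank ∂_2 = (12 − 8) − 3 = 1, and the invariant factors of ∂_2 are all 1, so H_1 = Z.
  H_2: rank ker ∂_2 − rank ∂_3 = (3 − 3) − 0 = 0, and there is no ∂_3, so H_2 = 0.

H_0 = Z,  H_1 = Z,  H_2 = 0.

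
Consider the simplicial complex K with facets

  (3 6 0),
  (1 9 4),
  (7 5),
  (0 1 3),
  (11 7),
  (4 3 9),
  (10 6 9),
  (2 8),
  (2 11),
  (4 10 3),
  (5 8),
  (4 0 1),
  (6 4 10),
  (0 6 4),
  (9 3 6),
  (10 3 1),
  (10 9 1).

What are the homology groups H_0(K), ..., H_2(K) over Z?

K has 12 vertices, 23 edges, 12 triangles.
rank ∂_0 = 0, rank ∂_1 = 10 ⇒ b_0 = 12 − 0 − 10 = 2; all invariant factors of ∂_1 are 1 so no torsion. So H_0 ≅ Z^2.
rank ∂_1 = 10, rank ∂_2 = 12 ⇒ b_1 = 23 − 10 − 12 = 1; ∂_2 has invariant factor(s) [2] giving torsion. So H_1 ≅ Z × Z/2.
rank ∂_2 = 12, rank ∂_3 = 0 ⇒ b_2 = 12 − 12 − 0 = 0. So H_2 ≅ 0.

H_0 = Z^2,  H_1 = Z × Z/2,  H_2 = 0.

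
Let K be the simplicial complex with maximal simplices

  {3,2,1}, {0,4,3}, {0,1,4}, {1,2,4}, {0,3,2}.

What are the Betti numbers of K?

b_0 = 1, b_1 = 1, b_2 = 0.

Fix the vertex order 0 < 1 < 2 < 3 < 4 and write every simplex with vertices in increasing order. Then dim K = 2 and the simplices of K are:

  0-simplices (5): [0], [1], [2], [3], [4]
  1-simplices (10): [0,1], [0,2], [0,3], [0,4], [1,2], [1,3], [1,4], [2,3], [2,4], [3,4]
  2-simplices (5): [0,1,4], [0,2,3], [0,3,4], [1,2,3], [1,2,4]

giving chain groups C_0 ≅ Z^5, C_1 ≅ Z^10, C_2 ≅ Z^5.

The boundary map ∂_1: C_1 → C_0 is given by ∂[p,q] = [q] − [p].
This gives a 5×10 integer matrix of rank 4; reducing to Smith normal form yields diagonal entries (1,1,1,1).

∂_2: C_2 → C_1 sends each 2-simplex [p,q,r] to [q,r] − [p,r] + [p,q]. For instance
  ∂[0,1,4] = [1,4] − [0,4] + [0,1],
  ∂[0,3,4] = [3,4] − [0,4] + [0,3].
As a 10×5 matrix over Z this has rank 5, with invariant factors (1,1,1,1,1).

Reading off H_k = ker ∂_k / im ∂_{k+1}:

  H_0: rank C_0 − rank ∂_1 = 5 − 4 = 1, and the invariant factors of ∂_1 are all 1, so H_0 = Z.
  H_1: rank ker ∂_1 − rank ∂_2 = (10 − 4) − 5 = 1, and the invariant factors of ∂_2 are all 1, so H_1 = Z.
  H_2: rank ker ∂_2 − rank ∂_3 = (5 − 5) − 0 = 0, and there is no ∂_3, so H_2 = 0.

As a check, the Euler characteristic is 5 − 10 + 5 = 0, which agrees with 1 − 1 + 0 = 0.

Hence the Betti numbers are b_0 = 1, b_1 = 1, b_2 = 0.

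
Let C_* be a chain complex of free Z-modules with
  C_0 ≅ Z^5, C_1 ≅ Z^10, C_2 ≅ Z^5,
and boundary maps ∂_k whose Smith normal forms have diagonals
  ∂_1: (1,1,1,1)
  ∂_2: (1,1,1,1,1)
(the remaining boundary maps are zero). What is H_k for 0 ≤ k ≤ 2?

H_0: b_0 = 5 − 0 − 4 = 1; torsion from ∂_1 factors > 1: none. So H_0 = Z.
H_1: b_1 = 10 − 4 − 5 = 1; torsion from ∂_2 factors > 1: none. So H_1 = Z.
H_2: b_2 = 5 − 5 − 0 = 0; torsion from ∂_3 factors > 1: none. So H_2 = 0.

H_0 = Z,  H_1 = Z,  H_2 = 0.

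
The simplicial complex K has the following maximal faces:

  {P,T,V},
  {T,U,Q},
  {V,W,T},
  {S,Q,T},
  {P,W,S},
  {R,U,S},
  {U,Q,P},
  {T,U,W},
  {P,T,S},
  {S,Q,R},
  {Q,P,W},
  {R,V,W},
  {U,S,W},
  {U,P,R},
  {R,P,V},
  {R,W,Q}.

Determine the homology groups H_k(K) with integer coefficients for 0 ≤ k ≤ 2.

H_0 = Z,  H_1 = Z^2,  H_2 = Z.

Take the total order P < Q < R < S < T < U < V < W on the vertex set. Then K (dimension 2) consists of the simplices:

  0-simplices (8): P, Q, R, S, T, U, V, W
  1-simplices (24): PQ, PR, PS, PT, PU, PV, PW, QR, QS, QT, QU, QW, RS, RU, RV, RW, ST, SU, SW, TU, TV, TW, UW, VW
  2-simplices (16): PQU, PQW, PRU, PRV, PST, PSW, PTV, QRS, QRW, QST, QTU, RSU, RVW, SUW, TUW, TVW

Hence C_0 ≅ Z^8, C_1 ≅ Z^24, C_2 ≅ Z^16.

Boundary ∂_1: C_1 → C_0 is given by ∂[p,q] = [q] − [p]. For instance
  ∂PT = T − P.
The 8×24 boundary matrix has rank 7 and Smith normal form diag(1,1,1,1,1,1,1).

∂_2: C_2 → C_1 maps a triangle to the signed sum of its edges. For instance
  ∂SUW = UW − SW + SU,
  ∂QRS = RS − QS + QR.
This gives a 24×16 integer matrix of rank 15; reducing to Smith normal form yields diagonal entries (1,1,1,1,1,1,1,1,1,1,1,1,1,1,1).

Computing H_k = (kernel of ∂_k) / (image of ∂_{k+1}):

  H_0: rank C_0 − rank ∂_1 = 8 − 7 = 1, and the invariant factors of ∂_1 are all 1, so H_0 ≅ Z.
  H_1: rank ker ∂_1 − rank ∂_2 = (24 − 7) − 15 = 2, and the invariant factors of ∂_2 are all 1, so H_1 ≅ Z^2.
  H_2: rank ker ∂_2 − rank ∂_3 = (16 − 15) − 0 = 1, and there is no ∂_3, so H_2 ≅ Z.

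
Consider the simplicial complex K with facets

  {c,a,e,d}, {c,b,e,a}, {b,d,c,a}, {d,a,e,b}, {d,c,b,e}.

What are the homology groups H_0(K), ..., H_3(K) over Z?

H_0 = Z,  H_1 = 0,  H_2 = 0,  H_3 = Z.

Fix the vertex order a < b < c < d < e and write every simplex with vertices in increasing order. Then dim K = 3 and the simplices of K are:

  0-simplices (5): a, b, c, d, e
  1-simplices (10): ab, ac, ad, ae, bc, bd, be, cd, ce, de
  2-simplices (10): abc, abd, abe, acd, ace, ade, bcd, bce, bde, cde
  3-simplices (5): abcd, abce, abde, acde, bcde

Hence C_0 ≅ Z^5, C_1 ≅ Z^10, C_2 ≅ Z^10, C_3 ≅ Z^5.

The boundary map ∂_1: C_1 → C_0 maps an edge to its endpoints' difference, ∂[p,q] = q − p. For instance
  ∂ae = e − a.
This gives a 5×10 integer matrix of rank 4; reducing to Smith normal form yields diagonal entries (1,1,1,1).

∂_2: C_2 → C_1 sends each 2-simplex [p,q,r] to [q,r] − [p,r] + [p,q]. For instance
  ∂ade = de − ae + ad,
  ∂abd = bd − ad + ab.
This gives a 10×10 integer matrix of rank 6; reducing to Smith normal form yields diagonal entries (1,1,1,1,1,1).

∂_3: C_3 → C_2 sends each 3-simplex σ to the alternating sum Σ_i (−1)^i (σ with its i-th vertex removed). For instance
  ∂abde = bde − ade + abe − abd,
  ∂abce = bce − ace + abe − abc.
This gives a 10×5 integer matrix of rank 4; reducing to Smith normal form yields diagonal entries (1,1,1,1).

Now H_k = ker ∂_k / im ∂_{k+1}, so:

  H_0: rank C_0 − rank ∂_1 = 5 − 4 = 1, and the invariant factors of ∂_1 are all 1, so H_0 ≅ Z.
  H_1: rank ker ∂_1 − rank ∂_2 = (10 − 4) − 6 = 0, and the invariant factors of ∂_2 are all 1, so H_1 ≅ 0.
  H_2: rank ker ∂_2 − rank ∂_3 = (10 − 6) − 4 = 0, and the invariant factors of ∂_3 are all 1, so H_2 ≅ 0.
  H_3: rank ker ∂_3 − rank ∂_4 = (5 − 4) − 0 = 1, and there is no ∂_4, so H_3 ≅ Z.

(K is a triangulation of the 3-sphere S^3.)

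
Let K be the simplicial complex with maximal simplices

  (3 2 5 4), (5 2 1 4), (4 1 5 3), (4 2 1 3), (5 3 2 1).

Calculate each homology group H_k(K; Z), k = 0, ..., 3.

Take the total order 1 < 2 < 3 < 4 < 5 on the vertex set. Then K (dimension 3) consists of the simplices:

  0-simplices (5): [1], [2], [3], [4], [5]
  1-simplices (10): [1,2], [1,3], [1,4], [1,5], [2,3], [2,4], [2,5], [3,4], [3,5], [4,5]
  2-simplices (10): [1,2,3], [1,2,4], [1,2,5], [1,3,4], [1,3,5], [1,4,5], [2,3,4], [2,3,5], [2,4,5], [3,4,5]
  3-simplices (5): [1,2,3,4], [1,2,3,5], [1,2,4,5], [1,3,4,5], [2,3,4,5]

so the chain groups are C_0 ≅ Z^5, C_1 ≅ Z^10, C_2 ≅ Z^10, C_3 ≅ Z^5.

Boundary ∂_1: C_1 → C_0 maps an edge to its endpoints' difference, ∂[p,q] = q − p.
The resulting 5×10 matrix has rank 4, and its Smith normal form has invariant factors (1,1,1,1).

Boundary ∂_2: C_2 → C_1 maps a triangle to the signed sum of its edges. For instance
  ∂[1,2,4] = [2,4] − [1,4] + [1,2],
  ∂[3,4,5] = [4,5] − [3,5] + [3,4].
This gives a 10×10 integer matrix of rank 6; reducing to Smith normal form yields diagonal entries (1,1,1,1,1,1).

The boundary map ∂_3: C_3 → C_2 sends each 3-simplex σ to the alternating sum Σ_i (−1)^i (σ with its i-th vertex removed). For instance
  ∂[1,2,3,5] = [2,3,5] − [1,3,5] + [1,2,5] − [1,2,3],
  ∂[1,2,4,5] = [2,4,5] − [1,4,5] + [1,2,5] − [1,2,4].
This gives a 10×5 integer matrix of rank 4; reducing to Smith normal form yields diagonal entries (1,1,1,1).

Now H_k = ker ∂_k / im ∂_{k+1}, so:

  H_0: rank C_0 − rank ∂_1 = 5 − 4 = 1, and the invariant factors of ∂_1 are all 1, so H_0 ≅ Z.
  H_1: rank ker ∂_1 − rank ∂_2 = (10 − 4) − 6 = 0, and the invariant factors of ∂_2 are all 1, so H_1 ≅ 0.
  H_2: rank ker ∂_2 − rank ∂_3 = (10 − 6) − 4 = 0, and the invariant factors of ∂_3 are all 1, so H_2 ≅ 0.
  H_3: rank ker ∂_3 − rank ∂_4 = (5 − 4) − 0 = 1, and there is no ∂_4, so H_3 ≅ Z.

H_0 ≅ Z,  H_1 = 0,  H_2 = 0,  H_3 ≅ Z.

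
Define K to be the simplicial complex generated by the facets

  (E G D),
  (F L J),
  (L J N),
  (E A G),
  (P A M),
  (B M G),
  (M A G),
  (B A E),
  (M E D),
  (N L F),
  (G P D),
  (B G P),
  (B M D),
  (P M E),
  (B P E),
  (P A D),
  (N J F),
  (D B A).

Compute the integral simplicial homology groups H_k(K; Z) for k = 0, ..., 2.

Take the total order A < B < D < E < F < G < J < L < M < N < P on the vertex set. Then K (dimension 2) consists of the simplices:

  0-simplices (11): A, B, D, E, F, G, J, L, M, N, P
  1-simplices (27): AB, AD, AE, AG, AM, AP, BD, BE, BG, BM, BP, DE, DG, DM, DP, EG, EM, EP, FJ, FL, FN, GM, GP, JL, JN, LN, MP
  2-simplices (18): ABD, ABE, ADP, AEG, AGM, AMP, BDM, BEP, BGM, BGP, DEG, DEM, DGP, EMP, FJL, FJN, FLN, JLN

so the chain groups are C_0 ≅ Z^11, C_1 ≅ Z^27, C_2 ≅ Z^18.

Boundary ∂_1: C_1 → C_0 is given by ∂[p,q] = [q] − [p].
This gives a 11×27 integer matrix of rank 9; reducing to Smith normal form yields diagonal entries (1,1,1,1,1,1,1,1,1).

The boundary map ∂_2: C_2 → C_1 acts by ∂[p,q,r] = [q,r] − [p,r] + [p,q]. For instance
  ∂FJL = JL − FL + FJ,
  ∂DGP = GP − DP + DG.
As a 27×18 matrix over Z this has rank 16, with invariant factors (1,1,1,1,1,1,1,1,1,1,1,1,1,1,1,1).

Now H_k = ker ∂_k / im ∂_{k+1}, so:

  H_0: rank C_0 − rank ∂_1 = 11 − 9 = 2, and the invariant factors of ∂_1 are all 1, so H_0 = Z^2.
  H_1: rank ker ∂_1 − rank ∂_2 = (27 − 9) − 16 = 2, and the invariant factors of ∂_2 are all 1, so H_1 = Z^2.
  H_2: rank ker ∂_2 − rank ∂_3 = (18 − 16) − 0 = 2, and there is no ∂_3, so H_2 = Z^2.

As a check, the Euler characteristic is 11 − 27 + 18 = 2, which agrees with 2 − 2 + 2 = 2.

H_0 ≅ Z^2,  H_1 ≅ Z^2,  H_2 ≅ Z^2.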